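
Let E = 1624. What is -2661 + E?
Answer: -1037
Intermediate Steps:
-2661 + E = -2661 + 1624 = -1037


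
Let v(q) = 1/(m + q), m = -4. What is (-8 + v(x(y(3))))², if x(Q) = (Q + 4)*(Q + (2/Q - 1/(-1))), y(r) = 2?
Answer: 25281/400 ≈ 63.203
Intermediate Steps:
x(Q) = (4 + Q)*(1 + Q + 2/Q) (x(Q) = (4 + Q)*(Q + (2/Q - 1*(-1))) = (4 + Q)*(Q + (2/Q + 1)) = (4 + Q)*(Q + (1 + 2/Q)) = (4 + Q)*(1 + Q + 2/Q))
v(q) = 1/(-4 + q)
(-8 + v(x(y(3))))² = (-8 + 1/(-4 + (6 + 2² + 5*2 + 8/2)))² = (-8 + 1/(-4 + (6 + 4 + 10 + 8*(½))))² = (-8 + 1/(-4 + (6 + 4 + 10 + 4)))² = (-8 + 1/(-4 + 24))² = (-8 + 1/20)² = (-159/20)² = 25281/400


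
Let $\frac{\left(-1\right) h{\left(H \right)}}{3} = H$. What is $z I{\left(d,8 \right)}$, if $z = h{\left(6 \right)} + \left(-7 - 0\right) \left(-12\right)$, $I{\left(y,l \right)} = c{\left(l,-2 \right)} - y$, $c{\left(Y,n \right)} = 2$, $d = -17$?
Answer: $1254$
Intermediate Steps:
$h{\left(H \right)} = - 3 H$
$I{\left(y,l \right)} = 2 - y$
$z = 66$ ($z = \left(-3\right) 6 + \left(-7 - 0\right) \left(-12\right) = -18 + \left(-7 + 0\right) \left(-12\right) = -18 - -84 = -18 + 84 = 66$)
$z I{\left(d,8 \right)} = 66 \left(2 - -17\right) = 66 \left(2 + 17\right) = 66 \cdot 19 = 1254$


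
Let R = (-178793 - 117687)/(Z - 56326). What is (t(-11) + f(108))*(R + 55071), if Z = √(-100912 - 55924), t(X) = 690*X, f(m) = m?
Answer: -54476628340903426/132198963 - 184855280*I*√39209/132198963 ≈ -4.1208e+8 - 276.88*I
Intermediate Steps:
Z = 2*I*√39209 (Z = √(-156836) = 2*I*√39209 ≈ 396.03*I)
R = -296480/(-56326 + 2*I*√39209) (R = (-178793 - 117687)/(2*I*√39209 - 56326) = -296480/(-56326 + 2*I*√39209) ≈ 5.2634 + 0.037007*I)
(t(-11) + f(108))*(R + 55071) = (690*(-11) + 108)*((2087441560/396596889 + 74120*I*√39209/396596889) + 55071) = (-7590 + 108)*(21843074715679/396596889 + 74120*I*√39209/396596889) = -7482*(21843074715679/396596889 + 74120*I*√39209/396596889) = -54476628340903426/132198963 - 184855280*I*√39209/132198963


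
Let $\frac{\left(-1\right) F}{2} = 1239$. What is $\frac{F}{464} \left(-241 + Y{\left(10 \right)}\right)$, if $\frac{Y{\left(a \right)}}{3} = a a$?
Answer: $- \frac{73101}{232} \approx -315.09$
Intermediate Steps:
$F = -2478$ ($F = \left(-2\right) 1239 = -2478$)
$Y{\left(a \right)} = 3 a^{2}$ ($Y{\left(a \right)} = 3 a a = 3 a^{2}$)
$\frac{F}{464} \left(-241 + Y{\left(10 \right)}\right) = - \frac{2478}{464} \left(-241 + 3 \cdot 10^{2}\right) = \left(-2478\right) \frac{1}{464} \left(-241 + 3 \cdot 100\right) = - \frac{1239 \left(-241 + 300\right)}{232} = \left(- \frac{1239}{232}\right) 59 = - \frac{73101}{232}$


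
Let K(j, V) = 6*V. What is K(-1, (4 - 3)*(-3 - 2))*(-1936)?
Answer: 58080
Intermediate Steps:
K(-1, (4 - 3)*(-3 - 2))*(-1936) = (6*((4 - 3)*(-3 - 2)))*(-1936) = (6*(1*(-5)))*(-1936) = (6*(-5))*(-1936) = -30*(-1936) = 58080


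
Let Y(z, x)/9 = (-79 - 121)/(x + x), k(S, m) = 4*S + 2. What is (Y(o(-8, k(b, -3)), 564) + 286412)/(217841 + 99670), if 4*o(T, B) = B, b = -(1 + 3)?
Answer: 13461289/14923017 ≈ 0.90205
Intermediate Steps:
b = -4 (b = -1*4 = -4)
k(S, m) = 2 + 4*S
o(T, B) = B/4
Y(z, x) = -900/x (Y(z, x) = 9*((-79 - 121)/(x + x)) = 9*(-200*1/(2*x)) = 9*(-100/x) = -900/x)
(Y(o(-8, k(b, -3)), 564) + 286412)/(217841 + 99670) = (-900/564 + 286412)/(217841 + 99670) = (-900*1/564 + 286412)/317511 = (-75/47 + 286412)*(1/317511) = (13461289/47)*(1/317511) = 13461289/14923017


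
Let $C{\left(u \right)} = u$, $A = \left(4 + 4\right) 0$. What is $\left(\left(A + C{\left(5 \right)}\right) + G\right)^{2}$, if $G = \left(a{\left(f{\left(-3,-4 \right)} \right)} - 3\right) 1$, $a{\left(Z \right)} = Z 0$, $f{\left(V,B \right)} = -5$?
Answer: $4$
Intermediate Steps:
$A = 0$ ($A = 8 \cdot 0 = 0$)
$a{\left(Z \right)} = 0$
$G = -3$ ($G = \left(0 - 3\right) 1 = \left(-3\right) 1 = -3$)
$\left(\left(A + C{\left(5 \right)}\right) + G\right)^{2} = \left(\left(0 + 5\right) - 3\right)^{2} = \left(5 - 3\right)^{2} = 2^{2} = 4$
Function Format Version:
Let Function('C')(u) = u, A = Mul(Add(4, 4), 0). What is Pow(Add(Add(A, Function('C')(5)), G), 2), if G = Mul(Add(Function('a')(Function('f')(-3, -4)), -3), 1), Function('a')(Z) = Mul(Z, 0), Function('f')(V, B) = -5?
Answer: 4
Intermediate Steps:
A = 0 (A = Mul(8, 0) = 0)
Function('a')(Z) = 0
G = -3 (G = Mul(Add(0, -3), 1) = Mul(-3, 1) = -3)
Pow(Add(Add(A, Function('C')(5)), G), 2) = Pow(Add(Add(0, 5), -3), 2) = Pow(Add(5, -3), 2) = Pow(2, 2) = 4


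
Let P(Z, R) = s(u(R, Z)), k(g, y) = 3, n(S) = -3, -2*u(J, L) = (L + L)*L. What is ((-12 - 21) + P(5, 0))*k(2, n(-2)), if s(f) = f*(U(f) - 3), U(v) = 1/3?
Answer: 101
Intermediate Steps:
u(J, L) = -L**2 (u(J, L) = -(L + L)*L/2 = -2*L*L/2 = -L**2)
U(v) = 1/3
s(f) = -8*f/3 (s(f) = f*(1/3 - 3) = f*(-8/3) = -8*f/3)
P(Z, R) = 8*Z**2/3 (P(Z, R) = -(-8)*Z**2/3 = 8*Z**2/3)
((-12 - 21) + P(5, 0))*k(2, n(-2)) = ((-12 - 21) + (8/3)*5**2)*3 = (-33 + (8/3)*25)*3 = (-33 + 200/3)*3 = (101/3)*3 = 101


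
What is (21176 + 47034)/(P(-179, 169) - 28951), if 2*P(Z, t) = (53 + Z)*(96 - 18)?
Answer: -13642/6773 ≈ -2.0142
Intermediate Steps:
P(Z, t) = 2067 + 39*Z (P(Z, t) = ((53 + Z)*(96 - 18))/2 = ((53 + Z)*78)/2 = (4134 + 78*Z)/2 = 2067 + 39*Z)
(21176 + 47034)/(P(-179, 169) - 28951) = (21176 + 47034)/((2067 + 39*(-179)) - 28951) = 68210/((2067 - 6981) - 28951) = 68210/(-4914 - 28951) = 68210/(-33865) = 68210*(-1/33865) = -13642/6773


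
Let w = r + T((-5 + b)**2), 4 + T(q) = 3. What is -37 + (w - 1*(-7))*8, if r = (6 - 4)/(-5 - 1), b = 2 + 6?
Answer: 25/3 ≈ 8.3333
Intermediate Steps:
b = 8
T(q) = -1 (T(q) = -4 + 3 = -1)
r = -1/3 (r = 2/(-6) = 2*(-1/6) = -1/3 ≈ -0.33333)
w = -4/3 (w = -1/3 - 1 = -4/3 ≈ -1.3333)
-37 + (w - 1*(-7))*8 = -37 + (-4/3 - 1*(-7))*8 = -37 + (-4/3 + 7)*8 = -37 + (17/3)*8 = -37 + 136/3 = 25/3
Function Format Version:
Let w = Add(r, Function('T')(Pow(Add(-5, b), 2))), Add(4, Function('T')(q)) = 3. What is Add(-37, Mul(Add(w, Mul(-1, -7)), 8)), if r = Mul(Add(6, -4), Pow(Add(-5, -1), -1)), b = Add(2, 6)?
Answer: Rational(25, 3) ≈ 8.3333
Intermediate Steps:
b = 8
Function('T')(q) = -1 (Function('T')(q) = Add(-4, 3) = -1)
r = Rational(-1, 3) (r = Mul(2, Pow(-6, -1)) = Mul(2, Rational(-1, 6)) = Rational(-1, 3) ≈ -0.33333)
w = Rational(-4, 3) (w = Add(Rational(-1, 3), -1) = Rational(-4, 3) ≈ -1.3333)
Add(-37, Mul(Add(w, Mul(-1, -7)), 8)) = Add(-37, Mul(Add(Rational(-4, 3), Mul(-1, -7)), 8)) = Add(-37, Mul(Add(Rational(-4, 3), 7), 8)) = Add(-37, Mul(Rational(17, 3), 8)) = Add(-37, Rational(136, 3)) = Rational(25, 3)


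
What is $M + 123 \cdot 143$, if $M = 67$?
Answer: $17656$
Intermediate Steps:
$M + 123 \cdot 143 = 67 + 123 \cdot 143 = 67 + 17589 = 17656$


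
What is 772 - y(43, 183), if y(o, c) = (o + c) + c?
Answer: 363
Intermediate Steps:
y(o, c) = o + 2*c (y(o, c) = (c + o) + c = o + 2*c)
772 - y(43, 183) = 772 - (43 + 2*183) = 772 - (43 + 366) = 772 - 1*409 = 772 - 409 = 363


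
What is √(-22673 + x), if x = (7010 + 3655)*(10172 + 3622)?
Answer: √147090337 ≈ 12128.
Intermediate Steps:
x = 147113010 (x = 10665*13794 = 147113010)
√(-22673 + x) = √(-22673 + 147113010) = √147090337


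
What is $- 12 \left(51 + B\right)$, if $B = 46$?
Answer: $-1164$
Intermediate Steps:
$- 12 \left(51 + B\right) = - 12 \left(51 + 46\right) = \left(-12\right) 97 = -1164$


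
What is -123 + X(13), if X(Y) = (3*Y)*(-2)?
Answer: -201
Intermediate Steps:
X(Y) = -6*Y
-123 + X(13) = -123 - 6*13 = -123 - 78 = -201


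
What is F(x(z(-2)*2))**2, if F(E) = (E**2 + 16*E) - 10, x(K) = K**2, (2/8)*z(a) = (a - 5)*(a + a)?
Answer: 6342508714318823524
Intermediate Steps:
z(a) = 8*a*(-5 + a) (z(a) = 4*((a - 5)*(a + a)) = 4*((-5 + a)*(2*a)) = 4*(2*a*(-5 + a)) = 8*a*(-5 + a))
F(E) = -10 + E**2 + 16*E
F(x(z(-2)*2))**2 = (-10 + (((8*(-2)*(-5 - 2))*2)**2)**2 + 16*((8*(-2)*(-5 - 2))*2)**2)**2 = (-10 + (((8*(-2)*(-7))*2)**2)**2 + 16*((8*(-2)*(-7))*2)**2)**2 = (-10 + ((112*2)**2)**2 + 16*(112*2)**2)**2 = (-10 + (224**2)**2 + 16*224**2)**2 = (-10 + 50176**2 + 16*50176)**2 = (-10 + 2517630976 + 802816)**2 = 2518433782**2 = 6342508714318823524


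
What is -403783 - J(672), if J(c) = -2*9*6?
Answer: -403675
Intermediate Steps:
J(c) = -108 (J(c) = -18*6 = -108)
-403783 - J(672) = -403783 - 1*(-108) = -403783 + 108 = -403675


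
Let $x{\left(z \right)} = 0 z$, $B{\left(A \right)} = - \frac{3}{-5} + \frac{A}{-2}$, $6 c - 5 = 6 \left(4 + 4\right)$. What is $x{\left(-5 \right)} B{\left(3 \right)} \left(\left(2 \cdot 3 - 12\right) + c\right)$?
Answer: $0$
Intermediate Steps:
$c = \frac{53}{6}$ ($c = \frac{5}{6} + \frac{6 \left(4 + 4\right)}{6} = \frac{5}{6} + \frac{6 \cdot 8}{6} = \frac{5}{6} + \frac{1}{6} \cdot 48 = \frac{5}{6} + 8 = \frac{53}{6} \approx 8.8333$)
$B{\left(A \right)} = \frac{3}{5} - \frac{A}{2}$ ($B{\left(A \right)} = \left(-3\right) \left(- \frac{1}{5}\right) + A \left(- \frac{1}{2}\right) = \frac{3}{5} - \frac{A}{2}$)
$x{\left(z \right)} = 0$
$x{\left(-5 \right)} B{\left(3 \right)} \left(\left(2 \cdot 3 - 12\right) + c\right) = 0 \left(\frac{3}{5} - \frac{3}{2}\right) \left(\left(2 \cdot 3 - 12\right) + \frac{53}{6}\right) = 0 \left(\frac{3}{5} - \frac{3}{2}\right) \left(\left(6 - 12\right) + \frac{53}{6}\right) = 0 \left(- \frac{9}{10}\right) \left(-6 + \frac{53}{6}\right) = 0 \cdot \frac{17}{6} = 0$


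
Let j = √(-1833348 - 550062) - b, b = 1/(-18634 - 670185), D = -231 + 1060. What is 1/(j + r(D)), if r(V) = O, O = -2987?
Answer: -708623356301144/2682088159911523457 - 474471614761*I*√2383410/5364176319823046914 ≈ -0.00026421 - 0.00013655*I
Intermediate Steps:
D = 829
r(V) = -2987
b = -1/688819 (b = 1/(-688819) = -1/688819 ≈ -1.4518e-6)
j = 1/688819 + I*√2383410 (j = √(-1833348 - 550062) - 1*(-1/688819) = √(-2383410) + 1/688819 = I*√2383410 + 1/688819 = 1/688819 + I*√2383410 ≈ 1.4518e-6 + 1543.8*I)
1/(j + r(D)) = 1/((1/688819 + I*√2383410) - 2987) = 1/(-2057502352/688819 + I*√2383410)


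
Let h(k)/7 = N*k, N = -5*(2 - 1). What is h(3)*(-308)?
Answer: 32340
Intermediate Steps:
N = -5 (N = -5*1 = -5)
h(k) = -35*k (h(k) = 7*(-5*k) = -35*k)
h(3)*(-308) = -35*3*(-308) = -105*(-308) = 32340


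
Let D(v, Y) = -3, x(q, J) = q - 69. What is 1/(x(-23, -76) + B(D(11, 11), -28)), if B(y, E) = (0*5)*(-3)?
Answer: -1/92 ≈ -0.010870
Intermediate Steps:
x(q, J) = -69 + q
B(y, E) = 0 (B(y, E) = 0*(-3) = 0)
1/(x(-23, -76) + B(D(11, 11), -28)) = 1/((-69 - 23) + 0) = 1/(-92 + 0) = 1/(-92) = -1/92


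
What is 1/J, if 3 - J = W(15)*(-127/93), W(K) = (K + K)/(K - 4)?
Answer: 341/2293 ≈ 0.14871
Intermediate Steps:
W(K) = 2*K/(-4 + K) (W(K) = (2*K)/(-4 + K) = 2*K/(-4 + K))
J = 2293/341 (J = 3 - 2*15/(-4 + 15)*(-127/93) = 3 - 2*15/11*(-127*1/93) = 3 - 2*15*(1/11)*(-127)/93 = 3 - 30*(-127)/(11*93) = 3 - 1*(-1270/341) = 3 + 1270/341 = 2293/341 ≈ 6.7243)
1/J = 1/(2293/341) = 341/2293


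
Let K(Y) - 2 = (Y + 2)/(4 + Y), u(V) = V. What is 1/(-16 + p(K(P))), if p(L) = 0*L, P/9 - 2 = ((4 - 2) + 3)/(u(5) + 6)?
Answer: -1/16 ≈ -0.062500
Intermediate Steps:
P = 243/11 (P = 18 + 9*(((4 - 2) + 3)/(5 + 6)) = 18 + 9*((2 + 3)/11) = 18 + 9*(5*(1/11)) = 18 + 9*(5/11) = 18 + 45/11 = 243/11 ≈ 22.091)
K(Y) = 2 + (2 + Y)/(4 + Y) (K(Y) = 2 + (Y + 2)/(4 + Y) = 2 + (2 + Y)/(4 + Y))
p(L) = 0
1/(-16 + p(K(P))) = 1/(-16 + 0) = 1/(-16) = -1/16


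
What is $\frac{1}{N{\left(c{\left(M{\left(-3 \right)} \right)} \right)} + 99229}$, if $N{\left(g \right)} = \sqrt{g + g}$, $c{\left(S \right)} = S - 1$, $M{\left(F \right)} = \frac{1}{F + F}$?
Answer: $\frac{297687}{29539183330} - \frac{i \sqrt{21}}{29539183330} \approx 1.0078 \cdot 10^{-5} - 1.5514 \cdot 10^{-10} i$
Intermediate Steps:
$M{\left(F \right)} = \frac{1}{2 F}$
$c{\left(S \right)} = -1 + S$
$N{\left(g \right)} = \sqrt{2} \sqrt{g}$ ($N{\left(g \right)} = \sqrt{2 g} = \sqrt{2} \sqrt{g}$)
$\frac{1}{N{\left(c{\left(M{\left(-3 \right)} \right)} \right)} + 99229} = \frac{1}{\sqrt{2} \sqrt{-1 + \frac{1}{2 \left(-3\right)}} + 99229} = \frac{1}{\sqrt{2} \sqrt{-1 + \frac{1}{2} \left(- \frac{1}{3}\right)} + 99229} = \frac{1}{\sqrt{2} \sqrt{-1 - \frac{1}{6}} + 99229} = \frac{1}{\sqrt{2} \sqrt{- \frac{7}{6}} + 99229} = \frac{1}{\sqrt{2} \frac{i \sqrt{42}}{6} + 99229} = \frac{1}{\frac{i \sqrt{21}}{3} + 99229} = \frac{1}{99229 + \frac{i \sqrt{21}}{3}}$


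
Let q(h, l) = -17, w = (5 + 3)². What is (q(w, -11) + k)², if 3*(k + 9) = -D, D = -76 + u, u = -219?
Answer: 47089/9 ≈ 5232.1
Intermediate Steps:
w = 64 (w = 8² = 64)
D = -295 (D = -76 - 219 = -295)
k = 268/3 (k = -9 + (-1*(-295))/3 = -9 + (⅓)*295 = -9 + 295/3 = 268/3 ≈ 89.333)
(q(w, -11) + k)² = (-17 + 268/3)² = (217/3)² = 47089/9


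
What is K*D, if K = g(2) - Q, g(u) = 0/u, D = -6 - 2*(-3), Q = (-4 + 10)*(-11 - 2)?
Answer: 0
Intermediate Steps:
Q = -78 (Q = 6*(-13) = -78)
D = 0 (D = -6 + 6 = 0)
g(u) = 0
K = 78 (K = 0 - 1*(-78) = 0 + 78 = 78)
K*D = 78*0 = 0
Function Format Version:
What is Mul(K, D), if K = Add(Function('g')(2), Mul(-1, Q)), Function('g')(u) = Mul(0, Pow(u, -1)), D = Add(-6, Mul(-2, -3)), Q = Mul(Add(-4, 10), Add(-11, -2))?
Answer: 0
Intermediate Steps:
Q = -78 (Q = Mul(6, -13) = -78)
D = 0 (D = Add(-6, 6) = 0)
Function('g')(u) = 0
K = 78 (K = Add(0, Mul(-1, -78)) = Add(0, 78) = 78)
Mul(K, D) = Mul(78, 0) = 0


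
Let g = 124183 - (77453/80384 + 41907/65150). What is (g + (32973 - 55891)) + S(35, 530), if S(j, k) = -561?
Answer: 263690102837581/2618508800 ≈ 1.0070e+5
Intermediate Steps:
g = 325170070952781/2618508800 (g = 124183 - (77453*(1/80384) + 41907*(1/65150)) = 124183 - (77453/80384 + 41907/65150) = 124183 - 1*4207357619/2618508800 = 124183 - 4207357619/2618508800 = 325170070952781/2618508800 ≈ 1.2418e+5)
(g + (32973 - 55891)) + S(35, 530) = (325170070952781/2618508800 + (32973 - 55891)) - 561 = (325170070952781/2618508800 - 22918) - 561 = 265159086274381/2618508800 - 561 = 263690102837581/2618508800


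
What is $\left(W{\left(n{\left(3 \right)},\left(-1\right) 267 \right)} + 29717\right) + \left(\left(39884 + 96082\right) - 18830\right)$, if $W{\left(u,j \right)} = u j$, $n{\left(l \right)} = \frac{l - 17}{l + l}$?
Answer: $147476$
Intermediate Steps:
$n{\left(l \right)} = \frac{-17 + l}{2 l}$
$W{\left(u,j \right)} = j u$
$\left(W{\left(n{\left(3 \right)},\left(-1\right) 267 \right)} + 29717\right) + \left(\left(39884 + 96082\right) - 18830\right) = \left(\left(-1\right) 267 \frac{-17 + 3}{2 \cdot 3} + 29717\right) + \left(\left(39884 + 96082\right) - 18830\right) = \left(- 267 \cdot \frac{1}{2} \cdot \frac{1}{3} \left(-14\right) + 29717\right) + \left(135966 - 18830\right) = \left(\left(-267\right) \left(- \frac{7}{3}\right) + 29717\right) + 117136 = \left(623 + 29717\right) + 117136 = 30340 + 117136 = 147476$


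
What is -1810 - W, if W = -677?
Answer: -1133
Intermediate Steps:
-1810 - W = -1810 - 1*(-677) = -1810 + 677 = -1133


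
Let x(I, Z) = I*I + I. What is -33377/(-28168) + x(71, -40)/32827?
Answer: 1239661595/924670936 ≈ 1.3407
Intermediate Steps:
x(I, Z) = I + I² (x(I, Z) = I² + I = I + I²)
-33377/(-28168) + x(71, -40)/32827 = -33377/(-28168) + (71*(1 + 71))/32827 = -33377*(-1/28168) + (71*72)*(1/32827) = 33377/28168 + 5112*(1/32827) = 33377/28168 + 5112/32827 = 1239661595/924670936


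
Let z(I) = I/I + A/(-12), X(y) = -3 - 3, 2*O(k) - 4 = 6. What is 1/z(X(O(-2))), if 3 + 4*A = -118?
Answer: 48/169 ≈ 0.28402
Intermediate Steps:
A = -121/4 (A = -¾ + (¼)*(-118) = -¾ - 59/2 = -121/4 ≈ -30.250)
O(k) = 5 (O(k) = 2 + (½)*6 = 2 + 3 = 5)
X(y) = -6
z(I) = 169/48 (z(I) = I/I - 121/4/(-12) = 1 - 121/4*(-1/12) = 1 + 121/48 = 169/48)
1/z(X(O(-2))) = 1/(169/48) = 48/169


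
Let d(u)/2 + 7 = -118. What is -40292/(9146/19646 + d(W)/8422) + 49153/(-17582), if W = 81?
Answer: -7326045788683679/79246592574 ≈ -92446.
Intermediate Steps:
d(u) = -250 (d(u) = -14 + 2*(-118) = -14 - 236 = -250)
-40292/(9146/19646 + d(W)/8422) + 49153/(-17582) = -40292/(9146/19646 - 250/8422) + 49153/(-17582) = -40292/(9146*(1/19646) - 250*1/8422) + 49153*(-1/17582) = -40292/(4573/9823 - 125/4211) - 49153/17582 = -40292/18029028/41364653 - 49153/17582 = -40292*41364653/18029028 - 49153/17582 = -416666149669/4507257 - 49153/17582 = -7326045788683679/79246592574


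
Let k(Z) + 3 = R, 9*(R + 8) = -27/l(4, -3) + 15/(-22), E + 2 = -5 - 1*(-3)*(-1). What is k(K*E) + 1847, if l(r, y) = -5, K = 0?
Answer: 606053/330 ≈ 1836.5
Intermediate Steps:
E = -10 (E = -2 + (-5 - 1*(-3)*(-1)) = -2 + (-5 - (-3)*(-1)) = -2 + (-5 - 1*3) = -2 + (-5 - 3) = -2 - 8 = -10)
R = -2467/330 (R = -8 + (-27/(-5) + 15/(-22))/9 = -8 + (-27*(-⅕) + 15*(-1/22))/9 = -8 + (27/5 - 15/22)/9 = -8 + (⅑)*(519/110) = -8 + 173/330 = -2467/330 ≈ -7.4758)
k(Z) = -3457/330 (k(Z) = -3 - 2467/330 = -3457/330)
k(K*E) + 1847 = -3457/330 + 1847 = 606053/330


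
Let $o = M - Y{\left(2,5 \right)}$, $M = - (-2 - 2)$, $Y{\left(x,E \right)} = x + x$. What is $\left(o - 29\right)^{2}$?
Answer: $841$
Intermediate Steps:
$Y{\left(x,E \right)} = 2 x$
$M = 4$ ($M = \left(-1\right) \left(-4\right) = 4$)
$o = 0$ ($o = 4 - 2 \cdot 2 = 4 - 4 = 0$)
$\left(o - 29\right)^{2} = \left(0 - 29\right)^{2} = \left(-29\right)^{2} = 841$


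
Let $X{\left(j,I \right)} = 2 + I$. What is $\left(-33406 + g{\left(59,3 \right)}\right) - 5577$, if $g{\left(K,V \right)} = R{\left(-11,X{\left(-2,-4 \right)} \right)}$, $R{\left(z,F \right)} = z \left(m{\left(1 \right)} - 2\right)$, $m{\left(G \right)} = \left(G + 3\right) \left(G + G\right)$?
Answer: $-39049$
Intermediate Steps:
$m{\left(G \right)} = 2 G \left(3 + G\right)$ ($m{\left(G \right)} = \left(3 + G\right) 2 G = 2 G \left(3 + G\right)$)
$R{\left(z,F \right)} = 6 z$ ($R{\left(z,F \right)} = z \left(2 \cdot 1 \left(3 + 1\right) - 2\right) = z \left(2 \cdot 1 \cdot 4 - 2\right) = z \left(8 - 2\right) = z 6 = 6 z$)
$g{\left(K,V \right)} = -66$ ($g{\left(K,V \right)} = 6 \left(-11\right) = -66$)
$\left(-33406 + g{\left(59,3 \right)}\right) - 5577 = \left(-33406 - 66\right) - 5577 = -33472 - 5577 = -39049$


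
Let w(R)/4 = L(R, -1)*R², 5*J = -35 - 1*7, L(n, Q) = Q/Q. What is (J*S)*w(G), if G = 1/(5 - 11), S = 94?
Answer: -1316/15 ≈ -87.733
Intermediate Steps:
L(n, Q) = 1
G = -⅙ (G = 1/(-6) = -⅙ ≈ -0.16667)
J = -42/5 (J = (-35 - 1*7)/5 = (-35 - 7)/5 = (⅕)*(-42) = -42/5 ≈ -8.4000)
w(R) = 4*R² (w(R) = 4*(1*R²) = 4*R²)
(J*S)*w(G) = (-42/5*94)*(4*(-⅙)²) = -15792/(5*36) = -3948/5*⅑ = -1316/15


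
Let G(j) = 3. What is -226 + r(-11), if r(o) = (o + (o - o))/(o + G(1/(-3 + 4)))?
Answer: -1797/8 ≈ -224.63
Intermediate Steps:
r(o) = o/(3 + o) (r(o) = (o + (o - o))/(o + 3) = (o + 0)/(3 + o) = o/(3 + o))
-226 + r(-11) = -226 - 11/(3 - 11) = -226 - 11/(-8) = -226 - 11*(-1/8) = -226 + 11/8 = -1797/8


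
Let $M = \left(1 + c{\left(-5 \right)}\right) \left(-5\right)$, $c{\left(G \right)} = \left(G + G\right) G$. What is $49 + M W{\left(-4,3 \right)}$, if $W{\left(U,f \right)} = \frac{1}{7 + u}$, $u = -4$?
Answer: $-36$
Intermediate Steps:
$W{\left(U,f \right)} = \frac{1}{3}$ ($W{\left(U,f \right)} = \frac{1}{7 - 4} = \frac{1}{3}$)
$c{\left(G \right)} = 2 G^{2}$ ($c{\left(G \right)} = 2 G G = 2 G^{2}$)
$M = -255$ ($M = \left(1 + 2 \left(-5\right)^{2}\right) \left(-5\right) = \left(1 + 2 \cdot 25\right) \left(-5\right) = \left(1 + 50\right) \left(-5\right) = 51 \left(-5\right) = -255$)
$49 + M W{\left(-4,3 \right)} = 49 - 85 = -36$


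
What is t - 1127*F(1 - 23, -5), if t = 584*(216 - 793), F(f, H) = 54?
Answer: -397826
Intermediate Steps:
t = -336968 (t = 584*(-577) = -336968)
t - 1127*F(1 - 23, -5) = -336968 - 1127*54 = -336968 - 1*60858 = -336968 - 60858 = -397826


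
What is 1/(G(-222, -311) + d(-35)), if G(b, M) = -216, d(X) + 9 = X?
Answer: -1/260 ≈ -0.0038462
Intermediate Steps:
d(X) = -9 + X
1/(G(-222, -311) + d(-35)) = 1/(-216 + (-9 - 35)) = 1/(-216 - 44) = 1/(-260) = -1/260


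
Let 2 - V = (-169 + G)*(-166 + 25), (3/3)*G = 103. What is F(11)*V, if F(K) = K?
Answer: -102344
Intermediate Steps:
G = 103
V = -9304 (V = 2 - (-169 + 103)*(-166 + 25) = 2 - (-66)*(-141) = 2 - 1*9306 = 2 - 9306 = -9304)
F(11)*V = 11*(-9304) = -102344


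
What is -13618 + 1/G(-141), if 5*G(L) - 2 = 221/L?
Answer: -829993/61 ≈ -13606.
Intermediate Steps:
G(L) = ⅖ + 221/(5*L) (G(L) = ⅖ + (221/L)/5 = ⅖ + 221/(5*L))
-13618 + 1/G(-141) = -13618 + 1/((⅕)*(221 + 2*(-141))/(-141)) = -13618 + 1/((⅕)*(-1/141)*(221 - 282)) = -13618 + 1/((⅕)*(-1/141)*(-61)) = -13618 + 1/(61/705) = -13618 + 705/61 = -829993/61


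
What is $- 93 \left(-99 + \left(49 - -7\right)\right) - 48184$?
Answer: $-44185$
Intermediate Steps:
$- 93 \left(-99 + \left(49 - -7\right)\right) - 48184 = - 93 \left(-99 + \left(49 + 7\right)\right) - 48184 = - 93 \left(-99 + 56\right) - 48184 = \left(-93\right) \left(-43\right) - 48184 = 3999 - 48184 = -44185$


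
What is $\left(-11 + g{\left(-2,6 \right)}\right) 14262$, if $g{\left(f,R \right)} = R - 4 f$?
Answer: $42786$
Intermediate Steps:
$\left(-11 + g{\left(-2,6 \right)}\right) 14262 = \left(-11 + \left(6 - -8\right)\right) 14262 = \left(-11 + \left(6 + 8\right)\right) 14262 = \left(-11 + 14\right) 14262 = 3 \cdot 14262 = 42786$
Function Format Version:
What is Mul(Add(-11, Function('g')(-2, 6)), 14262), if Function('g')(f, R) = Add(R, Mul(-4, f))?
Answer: 42786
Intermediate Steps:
Mul(Add(-11, Function('g')(-2, 6)), 14262) = Mul(Add(-11, Add(6, Mul(-4, -2))), 14262) = Mul(Add(-11, Add(6, 8)), 14262) = Mul(Add(-11, 14), 14262) = Mul(3, 14262) = 42786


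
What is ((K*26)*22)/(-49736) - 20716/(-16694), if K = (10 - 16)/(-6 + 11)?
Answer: 325559293/259466495 ≈ 1.2547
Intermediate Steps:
K = -6/5 ≈ -1.2000
((K*26)*22)/(-49736) - 20716/(-16694) = (-6/5*26*22)/(-49736) - 20716/(-16694) = -156/5*22*(-1/49736) - 20716*(-1/16694) = -3432/5*(-1/49736) + 10358/8347 = 429/31085 + 10358/8347 = 325559293/259466495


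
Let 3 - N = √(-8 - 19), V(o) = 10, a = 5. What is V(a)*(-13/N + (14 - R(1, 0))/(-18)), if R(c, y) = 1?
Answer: -325/18 - 65*I*√3/6 ≈ -18.056 - 18.764*I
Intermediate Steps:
N = 3 - 3*I*√3 (N = 3 - √(-8 - 19) = 3 - √(-27) = 3 - 3*I*√3 ≈ 3.0 - 5.1962*I)
V(a)*(-13/N + (14 - R(1, 0))/(-18)) = 10*(-13/(3 - 3*I*√3) + (14 - 1*1)/(-18)) = 10*(-13/(3 - 3*I*√3) + (14 - 1)*(-1/18)) = 10*(-13/(3 - 3*I*√3) + 13*(-1/18)) = 10*(-13/(3 - 3*I*√3) - 13/18) = 10*(-13/18 - 13/(3 - 3*I*√3)) = -65/9 - 130/(3 - 3*I*√3)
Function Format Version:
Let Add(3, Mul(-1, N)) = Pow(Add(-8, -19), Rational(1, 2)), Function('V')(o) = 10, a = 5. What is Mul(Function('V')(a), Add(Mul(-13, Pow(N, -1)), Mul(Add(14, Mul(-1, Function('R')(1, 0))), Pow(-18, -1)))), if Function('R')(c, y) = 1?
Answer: Add(Rational(-325, 18), Mul(Rational(-65, 6), I, Pow(3, Rational(1, 2)))) ≈ Add(-18.056, Mul(-18.764, I))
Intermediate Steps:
N = Add(3, Mul(-3, I, Pow(3, Rational(1, 2)))) (N = Add(3, Mul(-1, Pow(Add(-8, -19), Rational(1, 2)))) = Add(3, Mul(-1, Pow(-27, Rational(1, 2)))) = Add(3, Mul(-1, Mul(3, I, Pow(3, Rational(1, 2))))) = Add(3, Mul(-3, I, Pow(3, Rational(1, 2)))) ≈ Add(3.0000, Mul(-5.1962, I)))
Mul(Function('V')(a), Add(Mul(-13, Pow(N, -1)), Mul(Add(14, Mul(-1, Function('R')(1, 0))), Pow(-18, -1)))) = Mul(10, Add(Mul(-13, Pow(Add(3, Mul(-3, I, Pow(3, Rational(1, 2)))), -1)), Mul(Add(14, Mul(-1, 1)), Pow(-18, -1)))) = Mul(10, Add(Mul(-13, Pow(Add(3, Mul(-3, I, Pow(3, Rational(1, 2)))), -1)), Mul(Add(14, -1), Rational(-1, 18)))) = Mul(10, Add(Mul(-13, Pow(Add(3, Mul(-3, I, Pow(3, Rational(1, 2)))), -1)), Mul(13, Rational(-1, 18)))) = Mul(10, Add(Mul(-13, Pow(Add(3, Mul(-3, I, Pow(3, Rational(1, 2)))), -1)), Rational(-13, 18))) = Mul(10, Add(Rational(-13, 18), Mul(-13, Pow(Add(3, Mul(-3, I, Pow(3, Rational(1, 2)))), -1)))) = Add(Rational(-65, 9), Mul(-130, Pow(Add(3, Mul(-3, I, Pow(3, Rational(1, 2)))), -1)))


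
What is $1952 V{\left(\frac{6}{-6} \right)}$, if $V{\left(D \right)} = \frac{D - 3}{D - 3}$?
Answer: $1952$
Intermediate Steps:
$V{\left(D \right)} = 1$ ($V{\left(D \right)} = \frac{-3 + D}{-3 + D} = 1$)
$1952 V{\left(\frac{6}{-6} \right)} = 1952 \cdot 1 = 1952$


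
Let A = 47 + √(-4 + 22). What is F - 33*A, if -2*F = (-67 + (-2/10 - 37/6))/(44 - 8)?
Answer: -3347959/2160 - 99*√2 ≈ -1690.0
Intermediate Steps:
F = 2201/2160 (F = -(-67 + (-2/10 - 37/6))/(2*(44 - 8)) = -(-67 + (-2*⅒ - 37*⅙))/(2*36) = -(-67 + (-⅕ - 37/6))/(2*36) = -(-67 - 191/30)/(2*36) = -(-2201)/(60*36) = -½*(-2201/1080) = 2201/2160 ≈ 1.0190)
A = 47 + 3*√2 (A = 47 + √18 = 47 + 3*√2 ≈ 51.243)
F - 33*A = 2201/2160 - 33*(47 + 3*√2) = 2201/2160 + (-1551 - 99*√2) = -3347959/2160 - 99*√2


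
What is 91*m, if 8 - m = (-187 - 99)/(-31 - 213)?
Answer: 75803/122 ≈ 621.34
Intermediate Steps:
m = 833/122 (m = 8 - (-187 - 99)/(-31 - 213) = 8 - (-286)/(-244) = 8 - (-286)*(-1)/244 = 8 - 1*143/122 = 8 - 143/122 = 833/122 ≈ 6.8279)
91*m = 91*(833/122) = 75803/122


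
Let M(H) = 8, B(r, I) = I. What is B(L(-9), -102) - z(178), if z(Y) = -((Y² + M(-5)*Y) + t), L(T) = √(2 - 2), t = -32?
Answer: 32974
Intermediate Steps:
L(T) = 0 (L(T) = √0 = 0)
z(Y) = 32 - Y² - 8*Y (z(Y) = -((Y² + 8*Y) - 32) = -(-32 + Y² + 8*Y) = 32 - Y² - 8*Y)
B(L(-9), -102) - z(178) = -102 - (32 - 1*178² - 8*178) = -102 - (32 - 1*31684 - 1424) = -102 - (32 - 31684 - 1424) = -102 - 1*(-33076) = -102 + 33076 = 32974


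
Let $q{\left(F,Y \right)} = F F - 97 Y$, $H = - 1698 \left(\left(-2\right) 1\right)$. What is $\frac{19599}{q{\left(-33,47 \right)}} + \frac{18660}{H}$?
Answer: $- \frac{150667}{982010} \approx -0.15343$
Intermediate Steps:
$H = 3396$ ($H = \left(-1698\right) \left(-2\right) = 3396$)
$q{\left(F,Y \right)} = F^{2} - 97 Y$
$\frac{19599}{q{\left(-33,47 \right)}} + \frac{18660}{H} = \frac{19599}{\left(-33\right)^{2} - 4559} + \frac{18660}{3396} = \frac{19599}{1089 - 4559} + 18660 \cdot \frac{1}{3396} = \frac{19599}{-3470} + \frac{1555}{283} = 19599 \left(- \frac{1}{3470}\right) + \frac{1555}{283} = - \frac{19599}{3470} + \frac{1555}{283} = - \frac{150667}{982010}$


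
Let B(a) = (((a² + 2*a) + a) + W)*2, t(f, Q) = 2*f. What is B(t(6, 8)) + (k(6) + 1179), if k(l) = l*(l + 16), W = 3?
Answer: 1677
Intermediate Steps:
k(l) = l*(16 + l)
B(a) = 6 + 2*a² + 6*a (B(a) = (((a² + 2*a) + a) + 3)*2 = ((a² + 3*a) + 3)*2 = (3 + a² + 3*a)*2 = 6 + 2*a² + 6*a)
B(t(6, 8)) + (k(6) + 1179) = (6 + 2*(2*6)² + 6*(2*6)) + (6*(16 + 6) + 1179) = (6 + 2*12² + 6*12) + (6*22 + 1179) = (6 + 2*144 + 72) + (132 + 1179) = (6 + 288 + 72) + 1311 = 366 + 1311 = 1677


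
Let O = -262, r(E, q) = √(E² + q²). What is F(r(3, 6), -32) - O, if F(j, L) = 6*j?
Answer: 262 + 18*√5 ≈ 302.25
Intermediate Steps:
F(r(3, 6), -32) - O = 6*√(3² + 6²) - 1*(-262) = 6*√(9 + 36) + 262 = 6*√45 + 262 = 6*(3*√5) + 262 = 18*√5 + 262 = 262 + 18*√5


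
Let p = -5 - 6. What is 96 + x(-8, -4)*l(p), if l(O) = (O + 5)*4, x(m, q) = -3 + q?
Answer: 264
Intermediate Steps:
p = -11
l(O) = 20 + 4*O (l(O) = (5 + O)*4 = 20 + 4*O)
96 + x(-8, -4)*l(p) = 96 + (-3 - 4)*(20 + 4*(-11)) = 96 - 7*(20 - 44) = 96 - 7*(-24) = 96 + 168 = 264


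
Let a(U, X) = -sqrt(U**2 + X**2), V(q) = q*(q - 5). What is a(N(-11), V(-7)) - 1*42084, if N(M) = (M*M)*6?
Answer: -42084 - 6*sqrt(14837) ≈ -42815.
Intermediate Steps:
V(q) = q*(-5 + q)
N(M) = 6*M**2 (N(M) = M**2*6 = 6*M**2)
a(N(-11), V(-7)) - 1*42084 = -sqrt((6*(-11)**2)**2 + (-7*(-5 - 7))**2) - 1*42084 = -sqrt((6*121)**2 + (-7*(-12))**2) - 42084 = -sqrt(726**2 + 84**2) - 42084 = -sqrt(527076 + 7056) - 42084 = -sqrt(534132) - 42084 = -6*sqrt(14837) - 42084 = -42084 - 6*sqrt(14837)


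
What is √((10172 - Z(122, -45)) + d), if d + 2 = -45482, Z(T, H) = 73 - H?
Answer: I*√35430 ≈ 188.23*I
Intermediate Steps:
d = -45484 (d = -2 - 45482 = -45484)
√((10172 - Z(122, -45)) + d) = √((10172 - (73 - 1*(-45))) - 45484) = √((10172 - (73 + 45)) - 45484) = √((10172 - 1*118) - 45484) = √((10172 - 118) - 45484) = √(10054 - 45484) = √(-35430) = I*√35430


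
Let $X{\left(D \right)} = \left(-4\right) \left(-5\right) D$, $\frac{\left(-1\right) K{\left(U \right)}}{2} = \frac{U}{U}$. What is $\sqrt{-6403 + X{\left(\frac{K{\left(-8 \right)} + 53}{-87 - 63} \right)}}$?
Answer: $\frac{3 i \sqrt{17805}}{5} \approx 80.061 i$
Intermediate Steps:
$K{\left(U \right)} = -2$ ($K{\left(U \right)} = - 2 \frac{U}{U} = \left(-2\right) 1 = -2$)
$X{\left(D \right)} = 20 D$
$\sqrt{-6403 + X{\left(\frac{K{\left(-8 \right)} + 53}{-87 - 63} \right)}} = \sqrt{-6403 + 20 \frac{-2 + 53}{-87 - 63}} = \sqrt{-6403 + 20 \frac{51}{-87 - 63}} = \sqrt{-6403 + 20 \frac{51}{-150}} = \sqrt{-6403 + 20 \cdot 51 \left(- \frac{1}{150}\right)} = \sqrt{-6403 + 20 \left(- \frac{17}{50}\right)} = \sqrt{-6403 - \frac{34}{5}} = \sqrt{- \frac{32049}{5}} = \frac{3 i \sqrt{17805}}{5}$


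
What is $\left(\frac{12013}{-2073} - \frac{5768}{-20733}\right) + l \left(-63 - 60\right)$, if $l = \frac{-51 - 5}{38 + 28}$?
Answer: $\frac{5192475913}{52530511} \approx 98.847$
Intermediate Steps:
$l = - \frac{28}{33}$ ($l = - \frac{56}{66} = \left(-56\right) \frac{1}{66} = - \frac{28}{33} \approx -0.84848$)
$\left(\frac{12013}{-2073} - \frac{5768}{-20733}\right) + l \left(-63 - 60\right) = \left(\frac{12013}{-2073} - \frac{5768}{-20733}\right) - \frac{28 \left(-63 - 60\right)}{33} = \left(12013 \left(- \frac{1}{2073}\right) - - \frac{5768}{20733}\right) - - \frac{1148}{11} = \left(- \frac{12013}{2073} + \frac{5768}{20733}\right) + \frac{1148}{11} = - \frac{26345385}{4775501} + \frac{1148}{11} = \frac{5192475913}{52530511}$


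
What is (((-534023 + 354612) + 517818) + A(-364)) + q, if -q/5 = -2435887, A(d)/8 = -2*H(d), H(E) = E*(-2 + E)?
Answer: 10386258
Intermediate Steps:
A(d) = -16*d*(-2 + d) (A(d) = 8*(-2*d*(-2 + d)) = -16*d*(-2 + d))
q = 12179435 (q = -5*(-2435887) = 12179435)
(((-534023 + 354612) + 517818) + A(-364)) + q = (((-534023 + 354612) + 517818) + 16*(-364)*(2 - 1*(-364))) + 12179435 = ((-179411 + 517818) + 16*(-364)*(2 + 364)) + 12179435 = (338407 + 16*(-364)*366) + 12179435 = (338407 - 2131584) + 12179435 = -1793177 + 12179435 = 10386258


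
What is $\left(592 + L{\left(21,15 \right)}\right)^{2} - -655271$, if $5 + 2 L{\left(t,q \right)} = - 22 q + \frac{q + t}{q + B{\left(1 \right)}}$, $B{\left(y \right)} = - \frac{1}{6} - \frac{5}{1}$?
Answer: $\frac{11654787653}{13924} \approx 8.3703 \cdot 10^{5}$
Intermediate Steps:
$B{\left(y \right)} = - \frac{31}{6}$ ($B{\left(y \right)} = \left(-1\right) \frac{1}{6} - 5 = - \frac{1}{6} - 5 = - \frac{31}{6}$)
$L{\left(t,q \right)} = - \frac{5}{2} - 11 q + \frac{q + t}{2 \left(- \frac{31}{6} + q\right)}$ ($L{\left(t,q \right)} = - \frac{5}{2} + \frac{- 22 q + \frac{q + t}{q - \frac{31}{6}}}{2} = - \frac{5}{2} + \frac{- 22 q + \frac{q + t}{- \frac{31}{6} + q}}{2} = - \frac{5}{2} - \left(11 q - \frac{q + t}{2 \left(- \frac{31}{6} + q\right)}\right) = - \frac{5}{2} - 11 q + \frac{q + t}{2 \left(- \frac{31}{6} + q\right)}$)
$\left(592 + L{\left(21,15 \right)}\right)^{2} - -655271 = \left(592 + \frac{155 - 132 \cdot 15^{2} + 6 \cdot 21 + 658 \cdot 15}{2 \left(-31 + 6 \cdot 15\right)}\right)^{2} - -655271 = \left(592 + \frac{155 - 29700 + 126 + 9870}{2 \left(-31 + 90\right)}\right)^{2} + 655271 = \left(592 + \frac{155 - 29700 + 126 + 9870}{2 \cdot 59}\right)^{2} + 655271 = \left(592 + \frac{1}{2} \cdot \frac{1}{59} \left(-19549\right)\right)^{2} + 655271 = \left(592 - \frac{19549}{118}\right)^{2} + 655271 = \left(\frac{50307}{118}\right)^{2} + 655271 = \frac{2530794249}{13924} + 655271 = \frac{11654787653}{13924}$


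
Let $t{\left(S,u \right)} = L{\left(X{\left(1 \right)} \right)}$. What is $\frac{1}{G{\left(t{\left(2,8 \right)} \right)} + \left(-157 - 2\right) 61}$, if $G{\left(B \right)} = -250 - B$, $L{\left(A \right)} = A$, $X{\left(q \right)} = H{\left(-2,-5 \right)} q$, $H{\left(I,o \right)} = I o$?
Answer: $- \frac{1}{9959} \approx -0.00010041$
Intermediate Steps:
$X{\left(q \right)} = 10 q$ ($X{\left(q \right)} = \left(-2\right) \left(-5\right) q = 10 q$)
$t{\left(S,u \right)} = 10$ ($t{\left(S,u \right)} = 10 \cdot 1 = 10$)
$\frac{1}{G{\left(t{\left(2,8 \right)} \right)} + \left(-157 - 2\right) 61} = \frac{1}{\left(-250 - 10\right) + \left(-157 - 2\right) 61} = \frac{1}{\left(-250 - 10\right) + \left(-157 + \left(0 - 2\right)\right) 61} = \frac{1}{-260 + \left(-157 - 2\right) 61} = \frac{1}{-260 - 9699} = \frac{1}{-9959} = - \frac{1}{9959}$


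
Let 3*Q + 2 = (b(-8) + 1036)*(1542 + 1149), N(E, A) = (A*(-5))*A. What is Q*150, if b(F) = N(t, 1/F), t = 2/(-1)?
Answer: 4460262025/32 ≈ 1.3938e+8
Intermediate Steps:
t = -2 (t = 2*(-1) = -2)
N(E, A) = -5*A² (N(E, A) = (-5*A)*A = -5*A²)
b(F) = -5/F²
Q = 178410481/192 (Q = -⅔ + ((-5/(-8)² + 1036)*(1542 + 1149))/3 = -⅔ + ((-5*1/64 + 1036)*2691)/3 = -⅔ + ((-5/64 + 1036)*2691)/3 = -⅔ + ((66299/64)*2691)/3 = -⅔ + (⅓)*(178410609/64) = -⅔ + 59470203/64 = 178410481/192 ≈ 9.2922e+5)
Q*150 = (178410481/192)*150 = 4460262025/32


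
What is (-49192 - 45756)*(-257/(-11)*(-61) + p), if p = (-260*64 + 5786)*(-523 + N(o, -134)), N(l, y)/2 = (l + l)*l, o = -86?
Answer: 329443421860028/11 ≈ 2.9949e+13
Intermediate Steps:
N(l, y) = 4*l² (N(l, y) = 2*((l + l)*l) = 2*((2*l)*l) = 2*(2*l²) = 4*l²)
p = -315428094 (p = (-260*64 + 5786)*(-523 + 4*(-86)²) = (-16640 + 5786)*(-523 + 4*7396) = -10854*(-523 + 29584) = -10854*29061 = -315428094)
(-49192 - 45756)*(-257/(-11)*(-61) + p) = (-49192 - 45756)*(-257/(-11)*(-61) - 315428094) = -94948*(-257*(-1/11)*(-61) - 315428094) = -94948*((257/11)*(-61) - 315428094) = -94948*(-15677/11 - 315428094) = -94948*(-3469724711/11) = 329443421860028/11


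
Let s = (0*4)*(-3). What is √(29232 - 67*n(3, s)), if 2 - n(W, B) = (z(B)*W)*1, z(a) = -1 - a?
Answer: √28897 ≈ 169.99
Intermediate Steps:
s = 0 (s = 0*(-3) = 0)
n(W, B) = 2 - W*(-1 - B) (n(W, B) = 2 - (-1 - B)*W = 2 - W*(-1 - B))
√(29232 - 67*n(3, s)) = √(29232 - 67*(2 + 3*(1 + 0))) = √(29232 - 67*(2 + 3*1)) = √(29232 - 67*(2 + 3)) = √(29232 - 67*5) = √(29232 - 335) = √28897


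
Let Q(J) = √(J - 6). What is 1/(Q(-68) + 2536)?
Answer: 1268/3215685 - I*√74/6431370 ≈ 0.00039432 - 1.3376e-6*I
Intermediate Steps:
Q(J) = √(-6 + J)
1/(Q(-68) + 2536) = 1/(√(-6 - 68) + 2536) = 1/(√(-74) + 2536) = 1/(I*√74 + 2536) = 1/(2536 + I*√74)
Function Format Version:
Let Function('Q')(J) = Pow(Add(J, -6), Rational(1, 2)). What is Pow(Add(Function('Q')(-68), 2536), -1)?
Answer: Add(Rational(1268, 3215685), Mul(Rational(-1, 6431370), I, Pow(74, Rational(1, 2)))) ≈ Add(0.00039432, Mul(-1.3376e-6, I))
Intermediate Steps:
Function('Q')(J) = Pow(Add(-6, J), Rational(1, 2))
Pow(Add(Function('Q')(-68), 2536), -1) = Pow(Add(Pow(Add(-6, -68), Rational(1, 2)), 2536), -1) = Pow(Add(Pow(-74, Rational(1, 2)), 2536), -1) = Pow(Add(Mul(I, Pow(74, Rational(1, 2))), 2536), -1) = Pow(Add(2536, Mul(I, Pow(74, Rational(1, 2)))), -1)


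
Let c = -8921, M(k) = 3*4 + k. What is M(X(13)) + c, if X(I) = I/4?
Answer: -35623/4 ≈ -8905.8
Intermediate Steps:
X(I) = I/4 (X(I) = I*(1/4) = I/4)
M(k) = 12 + k
M(X(13)) + c = (12 + (1/4)*13) - 8921 = (12 + 13/4) - 8921 = 61/4 - 8921 = -35623/4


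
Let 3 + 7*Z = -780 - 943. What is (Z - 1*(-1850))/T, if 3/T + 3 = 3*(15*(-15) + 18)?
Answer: -2334592/7 ≈ -3.3351e+5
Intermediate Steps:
T = -1/208 (T = 3/(-3 + 3*(15*(-15) + 18)) = 3/(-3 + 3*(-225 + 18)) = 3/(-3 + 3*(-207)) = 3/(-3 - 621) = 3/(-624) = 3*(-1/624) = -1/208 ≈ -0.0048077)
Z = -1726/7 (Z = -3/7 + (-780 - 943)/7 = -3/7 + (1/7)*(-1723) = -3/7 - 1723/7 = -1726/7 ≈ -246.57)
(Z - 1*(-1850))/T = (-1726/7 - 1*(-1850))/(-1/208) = (-1726/7 + 1850)*(-208) = (11224/7)*(-208) = -2334592/7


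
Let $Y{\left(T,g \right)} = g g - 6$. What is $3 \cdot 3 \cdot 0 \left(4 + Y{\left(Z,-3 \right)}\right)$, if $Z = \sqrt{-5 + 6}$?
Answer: $0$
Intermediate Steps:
$Z = 1$ ($Z = \sqrt{1} = 1$)
$Y{\left(T,g \right)} = -6 + g^{2}$ ($Y{\left(T,g \right)} = g^{2} - 6 = -6 + g^{2}$)
$3 \cdot 3 \cdot 0 \left(4 + Y{\left(Z,-3 \right)}\right) = 3 \cdot 3 \cdot 0 \left(4 - \left(6 - \left(-3\right)^{2}\right)\right) = 9 \cdot 0 \left(4 + \left(-6 + 9\right)\right) = 0 \left(4 + 3\right) = 0 \cdot 7 = 0$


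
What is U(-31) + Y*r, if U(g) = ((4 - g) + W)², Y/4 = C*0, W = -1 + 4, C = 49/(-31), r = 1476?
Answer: 1444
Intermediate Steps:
C = -49/31 (C = 49*(-1/31) = -49/31 ≈ -1.5806)
W = 3
Y = 0 (Y = 4*(-49/31*0) = 4*0 = 0)
U(g) = (7 - g)² (U(g) = ((4 - g) + 3)² = (7 - g)²)
U(-31) + Y*r = (7 - 1*(-31))² + 0*1476 = (7 + 31)² + 0 = 38² + 0 = 1444 + 0 = 1444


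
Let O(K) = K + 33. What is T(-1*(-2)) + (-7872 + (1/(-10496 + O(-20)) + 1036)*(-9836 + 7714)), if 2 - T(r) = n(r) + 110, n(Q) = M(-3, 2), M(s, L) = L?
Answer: -23129416520/10483 ≈ -2.2064e+6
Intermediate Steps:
n(Q) = 2
O(K) = 33 + K
T(r) = -110 (T(r) = 2 - (2 + 110) = 2 - 1*112 = 2 - 112 = -110)
T(-1*(-2)) + (-7872 + (1/(-10496 + O(-20)) + 1036)*(-9836 + 7714)) = -110 + (-7872 + (1/(-10496 + (33 - 20)) + 1036)*(-9836 + 7714)) = -110 + (-7872 + (1/(-10496 + 13) + 1036)*(-2122)) = -110 + (-7872 + (1/(-10483) + 1036)*(-2122)) = -110 + (-7872 + (-1/10483 + 1036)*(-2122)) = -110 + (-7872 + (10860387/10483)*(-2122)) = -110 + (-7872 - 23045741214/10483) = -110 - 23128263390/10483 = -23129416520/10483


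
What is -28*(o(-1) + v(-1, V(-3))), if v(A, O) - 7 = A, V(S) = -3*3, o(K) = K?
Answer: -140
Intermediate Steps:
V(S) = -9
v(A, O) = 7 + A
-28*(o(-1) + v(-1, V(-3))) = -28*(-1 + (7 - 1)) = -28*(-1 + 6) = -28*5 = -140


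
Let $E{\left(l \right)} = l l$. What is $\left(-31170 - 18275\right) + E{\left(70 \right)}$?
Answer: $-44545$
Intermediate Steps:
$E{\left(l \right)} = l^{2}$
$\left(-31170 - 18275\right) + E{\left(70 \right)} = \left(-31170 - 18275\right) + 70^{2} = \left(-31170 - 18275\right) + 4900 = -49445 + 4900 = -44545$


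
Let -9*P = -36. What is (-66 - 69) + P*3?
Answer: -123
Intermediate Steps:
P = 4 (P = -⅑*(-36) = 4)
(-66 - 69) + P*3 = (-66 - 69) + 4*3 = -135 + 12 = -123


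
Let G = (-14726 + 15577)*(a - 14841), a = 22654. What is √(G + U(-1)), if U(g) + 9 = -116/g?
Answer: √6648970 ≈ 2578.6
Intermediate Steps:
U(g) = -9 - 116/g
G = 6648863 (G = (-14726 + 15577)*(22654 - 14841) = 851*7813 = 6648863)
√(G + U(-1)) = √(6648863 + (-9 - 116/(-1))) = √(6648863 + (-9 - 116*(-1))) = √(6648863 + (-9 + 116)) = √(6648863 + 107) = √6648970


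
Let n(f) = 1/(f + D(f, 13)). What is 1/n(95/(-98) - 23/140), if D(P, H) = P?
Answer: -1111/490 ≈ -2.2673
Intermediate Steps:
n(f) = 1/(2*f) (n(f) = 1/(f + f) = 1/(2*f))
1/n(95/(-98) - 23/140) = 1/(1/(2*(95/(-98) - 23/140))) = 1/(1/(2*(95*(-1/98) - 23*1/140))) = 1/(1/(2*(-95/98 - 23/140))) = 1/(1/(2*(-1111/980))) = 1/((½)*(-980/1111)) = 1/(-490/1111) = -1111/490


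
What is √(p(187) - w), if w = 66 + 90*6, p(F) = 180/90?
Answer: 2*I*√151 ≈ 24.576*I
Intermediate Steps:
p(F) = 2 (p(F) = 180*(1/90) = 2)
w = 606 (w = 66 + 540 = 606)
√(p(187) - w) = √(2 - 1*606) = √(2 - 606) = √(-604) = 2*I*√151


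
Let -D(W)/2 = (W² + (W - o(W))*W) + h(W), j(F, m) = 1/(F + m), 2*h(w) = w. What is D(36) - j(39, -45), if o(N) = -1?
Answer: -31751/6 ≈ -5291.8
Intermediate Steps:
h(w) = w/2
D(W) = -W - 2*W² - 2*W*(1 + W) (D(W) = -2*((W² + (W - 1*(-1))*W) + W/2) = -2*((W² + (W + 1)*W) + W/2) = -2*((W² + (1 + W)*W) + W/2) = -2*((W² + W*(1 + W)) + W/2) = -2*(W² + W/2 + W*(1 + W)) = -W - 2*W² - 2*W*(1 + W))
D(36) - j(39, -45) = 36*(-3 - 4*36) - 1/(39 - 45) = 36*(-3 - 144) - 1/(-6) = 36*(-147) - 1*(-⅙) = -5292 + ⅙ = -31751/6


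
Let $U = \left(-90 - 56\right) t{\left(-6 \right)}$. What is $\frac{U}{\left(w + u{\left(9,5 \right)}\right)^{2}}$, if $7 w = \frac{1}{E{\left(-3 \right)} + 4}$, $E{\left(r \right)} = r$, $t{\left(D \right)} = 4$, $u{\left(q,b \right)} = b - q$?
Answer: $- \frac{28616}{729} \approx -39.254$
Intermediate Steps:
$w = \frac{1}{7}$ ($w = \frac{1}{7 \left(-3 + 4\right)} = \frac{1}{7 \cdot 1} = \frac{1}{7} \cdot 1 = \frac{1}{7} \approx 0.14286$)
$U = -584$ ($U = \left(-90 - 56\right) 4 = \left(-146\right) 4 = -584$)
$\frac{U}{\left(w + u{\left(9,5 \right)}\right)^{2}} = - \frac{584}{\left(\frac{1}{7} + \left(5 - 9\right)\right)^{2}} = - \frac{584}{\left(\frac{1}{7} - 4\right)^{2}} = - \frac{584}{\left(- \frac{27}{7}\right)^{2}} = - \frac{584}{\frac{729}{49}} = \left(-584\right) \frac{49}{729} = - \frac{28616}{729}$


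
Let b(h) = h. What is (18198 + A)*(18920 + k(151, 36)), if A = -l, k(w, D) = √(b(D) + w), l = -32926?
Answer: 967266080 + 51124*√187 ≈ 9.6796e+8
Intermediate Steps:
k(w, D) = √(D + w)
A = 32926 (A = -1*(-32926) = 32926)
(18198 + A)*(18920 + k(151, 36)) = (18198 + 32926)*(18920 + √(36 + 151)) = 51124*(18920 + √187) = 967266080 + 51124*√187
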